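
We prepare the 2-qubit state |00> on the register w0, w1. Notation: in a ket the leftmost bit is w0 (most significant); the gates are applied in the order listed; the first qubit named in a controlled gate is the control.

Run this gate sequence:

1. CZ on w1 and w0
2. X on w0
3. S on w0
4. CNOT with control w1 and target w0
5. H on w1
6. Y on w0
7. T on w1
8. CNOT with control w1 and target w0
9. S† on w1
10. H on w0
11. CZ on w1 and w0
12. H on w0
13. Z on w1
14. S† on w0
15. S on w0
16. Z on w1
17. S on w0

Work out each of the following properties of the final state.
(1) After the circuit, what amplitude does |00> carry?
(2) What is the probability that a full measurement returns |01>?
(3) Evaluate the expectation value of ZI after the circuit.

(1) The final state's coefficient on |00> equals sqrt(2)/2. Key observation: the block from step 13 through step 16 cancels to the identity and can be dropped.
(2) The probability of measuring |01> is 1/2.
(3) The observable ZI averages to 1.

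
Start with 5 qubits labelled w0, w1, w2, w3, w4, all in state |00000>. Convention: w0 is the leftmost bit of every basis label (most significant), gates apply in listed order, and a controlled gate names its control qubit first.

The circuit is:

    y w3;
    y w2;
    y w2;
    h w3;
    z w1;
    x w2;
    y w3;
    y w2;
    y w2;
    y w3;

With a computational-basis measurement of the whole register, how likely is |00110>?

Outcome |00110> occurs with probability 1/2.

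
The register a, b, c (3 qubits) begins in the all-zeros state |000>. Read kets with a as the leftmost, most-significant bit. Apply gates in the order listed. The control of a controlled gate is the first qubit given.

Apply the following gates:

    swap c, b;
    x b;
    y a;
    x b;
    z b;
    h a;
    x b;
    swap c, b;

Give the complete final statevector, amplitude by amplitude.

After the circuit, the state carries amplitude sqrt(2)*I/2 on |001>, -sqrt(2)*I/2 on |101>, and 0 on every other basis state.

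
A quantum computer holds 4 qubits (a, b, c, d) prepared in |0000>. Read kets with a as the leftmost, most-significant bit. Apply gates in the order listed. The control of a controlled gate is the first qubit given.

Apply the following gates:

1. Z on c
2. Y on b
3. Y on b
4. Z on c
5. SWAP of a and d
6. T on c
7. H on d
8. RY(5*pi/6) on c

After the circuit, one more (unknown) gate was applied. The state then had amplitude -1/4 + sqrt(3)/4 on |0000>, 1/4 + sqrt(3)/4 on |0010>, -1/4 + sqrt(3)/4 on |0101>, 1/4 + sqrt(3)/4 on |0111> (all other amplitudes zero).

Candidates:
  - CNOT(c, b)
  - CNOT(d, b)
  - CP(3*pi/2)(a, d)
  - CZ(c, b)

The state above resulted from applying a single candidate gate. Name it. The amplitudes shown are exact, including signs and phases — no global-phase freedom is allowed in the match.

The unique candidate consistent with the amplitudes is CNOT(d, b). Key observation: steps 1-4 multiply out to the identity, so the circuit reduces to the remaining gates.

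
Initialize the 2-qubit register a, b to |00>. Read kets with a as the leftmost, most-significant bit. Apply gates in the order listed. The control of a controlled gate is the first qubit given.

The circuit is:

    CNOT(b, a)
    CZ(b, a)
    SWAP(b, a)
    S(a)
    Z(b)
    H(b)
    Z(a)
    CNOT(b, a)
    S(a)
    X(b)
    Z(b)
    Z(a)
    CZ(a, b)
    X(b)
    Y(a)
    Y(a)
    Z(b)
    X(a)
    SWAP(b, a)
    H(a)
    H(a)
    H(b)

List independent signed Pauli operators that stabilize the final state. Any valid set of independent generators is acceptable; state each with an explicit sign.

The final state is stabilized by the group generated by -YZ, -ZX; other independent generating sets are equally valid. Key observation: steps 20-21 multiply out to the identity, so the circuit reduces to the remaining gates.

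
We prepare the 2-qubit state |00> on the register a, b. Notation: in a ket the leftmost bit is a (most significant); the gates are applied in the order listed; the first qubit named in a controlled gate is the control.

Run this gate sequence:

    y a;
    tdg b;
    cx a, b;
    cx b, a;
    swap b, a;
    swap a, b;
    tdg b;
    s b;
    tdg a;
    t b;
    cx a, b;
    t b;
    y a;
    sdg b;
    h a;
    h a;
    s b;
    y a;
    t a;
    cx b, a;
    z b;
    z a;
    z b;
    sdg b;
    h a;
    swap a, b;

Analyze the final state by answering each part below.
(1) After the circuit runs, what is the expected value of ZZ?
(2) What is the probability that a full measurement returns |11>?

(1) In the final state, ZZ has expectation 0. Key observation: the block from step 13 through step 18 cancels to the identity and can be dropped.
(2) Outcome |11> occurs with probability 1/2.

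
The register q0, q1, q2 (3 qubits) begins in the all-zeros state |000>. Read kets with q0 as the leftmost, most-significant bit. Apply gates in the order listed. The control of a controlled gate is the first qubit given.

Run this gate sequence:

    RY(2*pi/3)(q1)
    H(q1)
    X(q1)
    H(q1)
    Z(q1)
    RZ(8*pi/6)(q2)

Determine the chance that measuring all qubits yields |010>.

A full measurement returns |010> with probability 3/4. Key observation: steps 2-5 multiply out to the identity, so the circuit reduces to the remaining gates.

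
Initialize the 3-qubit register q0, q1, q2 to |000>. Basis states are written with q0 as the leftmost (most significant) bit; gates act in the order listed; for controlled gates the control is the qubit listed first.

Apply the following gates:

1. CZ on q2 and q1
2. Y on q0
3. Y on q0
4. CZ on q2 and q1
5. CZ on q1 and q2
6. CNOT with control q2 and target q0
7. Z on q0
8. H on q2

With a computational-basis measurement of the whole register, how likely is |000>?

The probability of measuring |000> is 1/2.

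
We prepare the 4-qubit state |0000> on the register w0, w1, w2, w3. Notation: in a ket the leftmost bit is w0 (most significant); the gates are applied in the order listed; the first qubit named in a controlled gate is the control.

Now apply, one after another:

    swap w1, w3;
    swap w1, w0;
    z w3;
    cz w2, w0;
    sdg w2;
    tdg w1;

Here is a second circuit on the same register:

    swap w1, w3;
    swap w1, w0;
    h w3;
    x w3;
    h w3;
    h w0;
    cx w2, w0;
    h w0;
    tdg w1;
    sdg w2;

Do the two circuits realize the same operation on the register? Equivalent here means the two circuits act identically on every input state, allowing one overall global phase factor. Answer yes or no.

Yes: on every input state the two circuits agree up to one overall phase factor.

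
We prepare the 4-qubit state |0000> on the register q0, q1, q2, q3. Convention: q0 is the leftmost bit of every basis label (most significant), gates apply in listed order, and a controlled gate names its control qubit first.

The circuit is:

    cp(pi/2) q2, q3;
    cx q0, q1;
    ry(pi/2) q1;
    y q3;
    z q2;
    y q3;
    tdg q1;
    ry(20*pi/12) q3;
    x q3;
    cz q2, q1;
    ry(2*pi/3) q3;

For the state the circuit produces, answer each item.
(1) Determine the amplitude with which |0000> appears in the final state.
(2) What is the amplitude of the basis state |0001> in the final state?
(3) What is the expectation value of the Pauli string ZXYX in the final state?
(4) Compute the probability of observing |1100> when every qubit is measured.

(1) The amplitude on |0000> is sqrt(2)/2.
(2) The final state's coefficient on |0001> equals 0.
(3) The observable ZXYX averages to 0.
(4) The probability of measuring |1100> is 0.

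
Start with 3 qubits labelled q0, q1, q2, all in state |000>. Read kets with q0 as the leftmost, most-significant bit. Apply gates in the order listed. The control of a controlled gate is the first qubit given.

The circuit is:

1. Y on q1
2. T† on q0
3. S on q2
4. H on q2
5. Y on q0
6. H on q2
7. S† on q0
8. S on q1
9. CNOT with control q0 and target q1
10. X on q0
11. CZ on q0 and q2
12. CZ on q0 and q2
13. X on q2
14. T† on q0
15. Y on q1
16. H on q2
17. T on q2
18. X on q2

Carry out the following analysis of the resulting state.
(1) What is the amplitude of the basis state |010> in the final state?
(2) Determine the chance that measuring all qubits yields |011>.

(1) |010> carries amplitude sqrt(2)*exp(3*I*pi/4)/2 in the final state.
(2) A full measurement returns |011> with probability 1/2.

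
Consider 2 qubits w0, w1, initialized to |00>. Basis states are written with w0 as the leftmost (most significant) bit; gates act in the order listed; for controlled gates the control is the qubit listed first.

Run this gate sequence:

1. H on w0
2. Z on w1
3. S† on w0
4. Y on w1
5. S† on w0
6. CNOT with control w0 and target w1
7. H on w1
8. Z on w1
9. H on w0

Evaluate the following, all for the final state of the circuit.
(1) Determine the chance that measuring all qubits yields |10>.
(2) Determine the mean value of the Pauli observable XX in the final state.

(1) A full measurement returns |10> with probability 1/2.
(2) The observable XX averages to 1.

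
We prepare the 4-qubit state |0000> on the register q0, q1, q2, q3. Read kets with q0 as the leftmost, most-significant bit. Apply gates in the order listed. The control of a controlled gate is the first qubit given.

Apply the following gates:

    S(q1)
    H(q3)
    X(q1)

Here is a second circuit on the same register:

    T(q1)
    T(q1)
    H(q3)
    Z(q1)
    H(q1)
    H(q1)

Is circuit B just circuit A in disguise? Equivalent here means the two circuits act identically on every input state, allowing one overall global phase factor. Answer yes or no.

No: there is an input state on which the two circuits produce genuinely different outputs (not merely differing by a phase).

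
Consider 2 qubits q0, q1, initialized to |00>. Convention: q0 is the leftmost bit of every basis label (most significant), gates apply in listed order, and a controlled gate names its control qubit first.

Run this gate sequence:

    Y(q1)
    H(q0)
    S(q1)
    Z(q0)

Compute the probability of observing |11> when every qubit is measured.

Outcome |11> occurs with probability 1/2.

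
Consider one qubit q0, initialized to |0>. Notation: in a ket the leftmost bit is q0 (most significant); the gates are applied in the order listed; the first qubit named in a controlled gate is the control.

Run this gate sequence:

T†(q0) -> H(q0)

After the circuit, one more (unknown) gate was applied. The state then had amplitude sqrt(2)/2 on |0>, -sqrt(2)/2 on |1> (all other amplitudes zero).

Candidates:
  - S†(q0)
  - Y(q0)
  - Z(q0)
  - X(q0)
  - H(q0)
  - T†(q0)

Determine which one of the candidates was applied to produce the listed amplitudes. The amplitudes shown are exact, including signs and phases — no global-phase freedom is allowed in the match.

It was Z(q0) that produced the state shown.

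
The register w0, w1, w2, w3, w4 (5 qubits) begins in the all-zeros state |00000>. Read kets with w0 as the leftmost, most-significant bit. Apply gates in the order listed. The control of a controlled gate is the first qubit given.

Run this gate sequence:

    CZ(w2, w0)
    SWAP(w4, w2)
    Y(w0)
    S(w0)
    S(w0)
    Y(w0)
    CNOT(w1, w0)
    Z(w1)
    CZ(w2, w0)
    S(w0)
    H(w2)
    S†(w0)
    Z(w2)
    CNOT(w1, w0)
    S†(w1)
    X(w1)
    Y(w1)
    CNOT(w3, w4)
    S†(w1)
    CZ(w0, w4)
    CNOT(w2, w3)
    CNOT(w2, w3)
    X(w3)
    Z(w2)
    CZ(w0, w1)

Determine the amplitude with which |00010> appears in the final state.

|00010> carries amplitude sqrt(2)*I/2 in the final state. Key observation: the block from step 21 through step 22 cancels to the identity and can be dropped.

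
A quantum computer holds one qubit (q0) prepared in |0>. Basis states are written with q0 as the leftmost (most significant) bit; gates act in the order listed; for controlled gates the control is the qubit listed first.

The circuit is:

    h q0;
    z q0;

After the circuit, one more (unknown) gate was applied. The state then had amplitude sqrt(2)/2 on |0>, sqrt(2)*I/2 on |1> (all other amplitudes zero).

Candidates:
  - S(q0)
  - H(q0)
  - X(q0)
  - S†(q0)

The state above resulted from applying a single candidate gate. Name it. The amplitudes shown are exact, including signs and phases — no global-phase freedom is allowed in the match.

It was S†(q0) that produced the state shown.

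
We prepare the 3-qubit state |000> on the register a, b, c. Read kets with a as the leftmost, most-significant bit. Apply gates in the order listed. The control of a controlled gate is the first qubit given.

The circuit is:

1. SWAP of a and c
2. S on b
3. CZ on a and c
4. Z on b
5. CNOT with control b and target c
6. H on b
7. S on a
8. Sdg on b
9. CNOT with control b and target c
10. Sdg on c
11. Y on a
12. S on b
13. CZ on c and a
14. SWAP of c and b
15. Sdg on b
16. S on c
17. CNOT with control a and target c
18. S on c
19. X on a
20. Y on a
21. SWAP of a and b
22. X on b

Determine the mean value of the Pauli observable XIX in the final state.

The observable XIX averages to 1.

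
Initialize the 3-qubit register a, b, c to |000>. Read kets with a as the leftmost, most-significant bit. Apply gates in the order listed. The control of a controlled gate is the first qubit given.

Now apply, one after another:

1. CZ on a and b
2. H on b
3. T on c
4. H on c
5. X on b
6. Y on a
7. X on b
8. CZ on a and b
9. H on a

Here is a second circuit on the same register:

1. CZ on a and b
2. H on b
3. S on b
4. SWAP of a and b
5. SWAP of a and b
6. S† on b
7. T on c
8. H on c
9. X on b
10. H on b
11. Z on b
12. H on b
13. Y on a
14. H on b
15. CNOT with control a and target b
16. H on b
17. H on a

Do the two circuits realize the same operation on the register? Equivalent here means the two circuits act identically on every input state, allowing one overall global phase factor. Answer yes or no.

Yes, they are equivalent — the unitaries differ by at most a global phase.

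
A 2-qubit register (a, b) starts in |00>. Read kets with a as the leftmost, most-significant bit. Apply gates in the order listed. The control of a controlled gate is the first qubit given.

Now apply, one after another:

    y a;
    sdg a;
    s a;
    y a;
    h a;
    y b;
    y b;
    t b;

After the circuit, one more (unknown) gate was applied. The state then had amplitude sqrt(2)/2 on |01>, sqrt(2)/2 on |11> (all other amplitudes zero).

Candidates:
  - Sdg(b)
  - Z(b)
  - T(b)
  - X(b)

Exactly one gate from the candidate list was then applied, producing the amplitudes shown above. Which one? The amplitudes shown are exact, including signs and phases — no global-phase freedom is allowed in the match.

The unique candidate consistent with the amplitudes is X(b). Key observation: steps 1-4 multiply out to the identity, so the circuit reduces to the remaining gates.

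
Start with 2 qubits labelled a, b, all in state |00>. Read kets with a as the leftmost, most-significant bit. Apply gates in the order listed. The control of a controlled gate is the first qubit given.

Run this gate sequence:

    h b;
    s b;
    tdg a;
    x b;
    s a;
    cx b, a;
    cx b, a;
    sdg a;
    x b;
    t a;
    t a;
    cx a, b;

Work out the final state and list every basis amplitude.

The resulting statevector has amplitude sqrt(2)/2 on |00>, sqrt(2)*I/2 on |01>, 0 on |10>, 0 on |11>. Key observation: the block from step 3 through step 10 cancels to the identity and can be dropped.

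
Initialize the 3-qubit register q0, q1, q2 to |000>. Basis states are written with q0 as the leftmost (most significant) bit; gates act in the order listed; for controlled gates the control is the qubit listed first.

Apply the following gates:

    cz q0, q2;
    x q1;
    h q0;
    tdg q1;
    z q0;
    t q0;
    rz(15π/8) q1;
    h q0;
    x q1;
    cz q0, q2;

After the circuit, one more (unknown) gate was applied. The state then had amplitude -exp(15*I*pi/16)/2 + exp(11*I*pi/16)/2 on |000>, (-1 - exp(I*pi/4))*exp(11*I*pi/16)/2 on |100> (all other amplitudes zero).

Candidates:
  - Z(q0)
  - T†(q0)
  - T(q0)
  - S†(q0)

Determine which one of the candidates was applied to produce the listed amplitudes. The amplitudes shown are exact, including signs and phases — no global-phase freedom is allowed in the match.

The unique candidate consistent with the amplitudes is Z(q0).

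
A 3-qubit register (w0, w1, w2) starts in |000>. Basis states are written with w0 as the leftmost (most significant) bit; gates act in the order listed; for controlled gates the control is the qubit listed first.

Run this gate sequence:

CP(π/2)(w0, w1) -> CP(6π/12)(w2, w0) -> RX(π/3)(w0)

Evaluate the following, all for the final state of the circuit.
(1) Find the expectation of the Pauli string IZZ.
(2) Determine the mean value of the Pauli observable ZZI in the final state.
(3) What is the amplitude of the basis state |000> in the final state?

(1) In the final state, IZZ has expectation 1.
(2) The observable ZZI averages to 1/2.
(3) The final state's coefficient on |000> equals sqrt(3)/2.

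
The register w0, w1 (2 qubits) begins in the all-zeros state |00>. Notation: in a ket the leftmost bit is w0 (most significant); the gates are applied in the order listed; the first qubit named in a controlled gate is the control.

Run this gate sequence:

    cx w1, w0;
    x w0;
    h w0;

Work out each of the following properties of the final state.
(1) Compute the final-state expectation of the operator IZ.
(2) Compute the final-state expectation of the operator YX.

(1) In the final state, IZ has expectation 1.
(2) The observable YX averages to 0.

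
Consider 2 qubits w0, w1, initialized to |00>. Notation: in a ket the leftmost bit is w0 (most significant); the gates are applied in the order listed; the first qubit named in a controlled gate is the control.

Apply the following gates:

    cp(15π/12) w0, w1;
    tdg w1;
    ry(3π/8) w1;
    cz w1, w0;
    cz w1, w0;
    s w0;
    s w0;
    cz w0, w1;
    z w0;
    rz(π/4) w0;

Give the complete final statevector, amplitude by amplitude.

The resulting statevector has amplitude -exp(7*I*pi/8)*cos(3*pi/16) on |00>, -exp(7*I*pi/8)*sin(3*pi/16) on |01>, 0 on |10>, 0 on |11>. Key observation: the block from step 4 through step 5 cancels to the identity and can be dropped.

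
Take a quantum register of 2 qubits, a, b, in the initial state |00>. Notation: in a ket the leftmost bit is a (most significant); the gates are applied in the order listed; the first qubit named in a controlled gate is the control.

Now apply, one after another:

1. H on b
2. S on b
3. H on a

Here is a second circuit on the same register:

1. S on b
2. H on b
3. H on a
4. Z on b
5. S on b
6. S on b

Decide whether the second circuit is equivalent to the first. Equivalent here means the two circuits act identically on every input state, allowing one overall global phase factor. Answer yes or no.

No — the two circuits implement different unitaries, even allowing a global phase.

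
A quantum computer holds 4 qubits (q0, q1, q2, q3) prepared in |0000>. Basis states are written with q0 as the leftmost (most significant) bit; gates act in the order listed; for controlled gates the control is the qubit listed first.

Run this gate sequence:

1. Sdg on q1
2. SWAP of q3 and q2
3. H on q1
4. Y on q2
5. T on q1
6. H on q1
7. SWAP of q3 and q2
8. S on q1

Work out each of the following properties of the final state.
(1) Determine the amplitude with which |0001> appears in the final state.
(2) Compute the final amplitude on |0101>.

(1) |0001> carries amplitude exp(3*I*pi/4)/2 + I/2 in the final state.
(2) |0101> carries amplitude -1/2 + exp(I*pi/4)/2 in the final state.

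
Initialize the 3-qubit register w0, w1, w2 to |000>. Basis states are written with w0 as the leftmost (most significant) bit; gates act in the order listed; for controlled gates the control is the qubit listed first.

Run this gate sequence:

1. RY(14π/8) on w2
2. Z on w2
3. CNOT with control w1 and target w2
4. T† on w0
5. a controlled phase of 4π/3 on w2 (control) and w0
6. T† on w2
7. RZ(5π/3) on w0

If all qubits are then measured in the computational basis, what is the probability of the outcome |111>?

The probability of measuring |111> is 0.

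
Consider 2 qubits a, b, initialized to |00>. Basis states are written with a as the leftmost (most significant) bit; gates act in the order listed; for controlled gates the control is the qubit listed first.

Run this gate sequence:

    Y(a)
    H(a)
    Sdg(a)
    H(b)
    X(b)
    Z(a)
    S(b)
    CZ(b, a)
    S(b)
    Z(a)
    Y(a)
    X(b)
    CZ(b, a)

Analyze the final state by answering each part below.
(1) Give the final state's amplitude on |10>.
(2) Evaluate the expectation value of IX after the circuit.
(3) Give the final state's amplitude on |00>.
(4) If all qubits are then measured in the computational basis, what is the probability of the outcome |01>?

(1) The final state's coefficient on |10> equals 1/2.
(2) The observable IX averages to 1.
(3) The amplitude on |00> is I/2.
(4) The probability of measuring |01> is 1/4.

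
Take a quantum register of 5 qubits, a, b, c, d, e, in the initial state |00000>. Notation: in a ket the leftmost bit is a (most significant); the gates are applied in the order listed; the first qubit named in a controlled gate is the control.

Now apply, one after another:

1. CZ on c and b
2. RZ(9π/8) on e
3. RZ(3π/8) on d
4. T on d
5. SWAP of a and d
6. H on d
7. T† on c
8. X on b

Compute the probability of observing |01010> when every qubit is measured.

A full measurement returns |01010> with probability 1/2.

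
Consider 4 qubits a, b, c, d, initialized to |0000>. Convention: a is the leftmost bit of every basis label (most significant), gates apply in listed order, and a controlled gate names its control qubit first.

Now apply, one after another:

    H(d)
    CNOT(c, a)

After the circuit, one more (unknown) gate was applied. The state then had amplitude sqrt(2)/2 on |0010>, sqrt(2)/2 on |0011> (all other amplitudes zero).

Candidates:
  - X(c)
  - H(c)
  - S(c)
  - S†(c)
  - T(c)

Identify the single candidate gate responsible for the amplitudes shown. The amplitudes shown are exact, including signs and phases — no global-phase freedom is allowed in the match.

The unique candidate consistent with the amplitudes is X(c).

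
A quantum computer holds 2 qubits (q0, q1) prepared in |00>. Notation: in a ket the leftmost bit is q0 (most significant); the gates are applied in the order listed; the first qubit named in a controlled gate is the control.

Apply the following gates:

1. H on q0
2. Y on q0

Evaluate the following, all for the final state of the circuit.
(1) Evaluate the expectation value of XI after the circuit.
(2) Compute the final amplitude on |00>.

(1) The expectation value of XI is -1.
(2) |00> carries amplitude -sqrt(2)*I/2 in the final state.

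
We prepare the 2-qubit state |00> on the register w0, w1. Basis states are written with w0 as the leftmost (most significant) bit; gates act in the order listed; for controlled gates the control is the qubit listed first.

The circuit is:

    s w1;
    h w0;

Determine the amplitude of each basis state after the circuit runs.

The resulting statevector has amplitude sqrt(2)/2 on |00>, 0 on |01>, sqrt(2)/2 on |10>, 0 on |11>.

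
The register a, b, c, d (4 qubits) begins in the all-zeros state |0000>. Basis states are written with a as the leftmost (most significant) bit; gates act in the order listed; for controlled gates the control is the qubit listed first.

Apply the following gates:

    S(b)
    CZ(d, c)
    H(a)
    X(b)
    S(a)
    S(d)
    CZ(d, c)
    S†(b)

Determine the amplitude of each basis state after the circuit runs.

The final amplitudes are -sqrt(2)*I/2 on |0100>, sqrt(2)/2 on |1100>, and 0 on every other basis state.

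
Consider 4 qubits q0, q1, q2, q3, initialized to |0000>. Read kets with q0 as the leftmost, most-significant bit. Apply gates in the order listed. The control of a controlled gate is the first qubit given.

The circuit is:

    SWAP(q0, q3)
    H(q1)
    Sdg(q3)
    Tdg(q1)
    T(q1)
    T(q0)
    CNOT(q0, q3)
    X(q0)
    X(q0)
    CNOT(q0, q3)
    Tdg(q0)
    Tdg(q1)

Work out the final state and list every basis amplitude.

After the circuit, the state carries amplitude sqrt(2)/2 on |0000>, -sqrt(2)*exp(3*I*pi/4)/2 on |0100>, and 0 on every other basis state. Key observation: steps 5-12 multiply out to the identity, so the circuit reduces to the remaining gates.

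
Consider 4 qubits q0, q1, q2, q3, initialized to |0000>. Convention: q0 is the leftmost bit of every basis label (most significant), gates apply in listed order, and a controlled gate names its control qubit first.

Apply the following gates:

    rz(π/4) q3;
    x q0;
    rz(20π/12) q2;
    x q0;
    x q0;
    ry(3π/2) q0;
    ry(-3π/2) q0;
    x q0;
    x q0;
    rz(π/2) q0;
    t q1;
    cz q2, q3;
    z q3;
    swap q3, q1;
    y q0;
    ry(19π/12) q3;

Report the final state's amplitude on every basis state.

After the circuit, the state carries amplitude I*sqrt(sqrt(2)/4 + 1/2)*exp(-17*I*pi/24)/2 + sqrt(3)*I*sqrt(1/2 - sqrt(2)/4)*exp(-17*I*pi/24)/2 on |0000>, I*sqrt(1/2 - sqrt(2)/4)*exp(-17*I*pi/24)/2 - sqrt(3)*I*sqrt(sqrt(2)/4 + 1/2)*exp(-17*I*pi/24)/2 on |0001>, and 0 on every other basis state. Key observation: gates 4-9 undo each other exactly, leaving only the rest of the circuit to track.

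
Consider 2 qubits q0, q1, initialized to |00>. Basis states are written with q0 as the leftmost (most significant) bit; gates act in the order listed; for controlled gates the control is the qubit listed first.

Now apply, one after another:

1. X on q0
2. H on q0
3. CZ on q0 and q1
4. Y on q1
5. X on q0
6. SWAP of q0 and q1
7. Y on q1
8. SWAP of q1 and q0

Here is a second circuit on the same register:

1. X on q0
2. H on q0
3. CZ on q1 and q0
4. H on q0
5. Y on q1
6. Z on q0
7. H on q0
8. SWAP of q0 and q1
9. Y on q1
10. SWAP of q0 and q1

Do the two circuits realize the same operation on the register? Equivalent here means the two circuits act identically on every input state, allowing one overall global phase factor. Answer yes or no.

Yes — the two circuits implement the same unitary up to a global phase.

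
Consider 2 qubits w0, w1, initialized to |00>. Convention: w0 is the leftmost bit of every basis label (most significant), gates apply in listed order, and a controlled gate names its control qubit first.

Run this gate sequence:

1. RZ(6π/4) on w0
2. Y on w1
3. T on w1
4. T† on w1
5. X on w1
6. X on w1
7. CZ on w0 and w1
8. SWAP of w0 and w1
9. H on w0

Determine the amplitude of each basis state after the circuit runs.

After the circuit, the state carries amplitude -sqrt(2)*exp(3*I*pi/4)/2 on |00>, 0 on |01>, sqrt(2)*exp(3*I*pi/4)/2 on |10>, 0 on |11>.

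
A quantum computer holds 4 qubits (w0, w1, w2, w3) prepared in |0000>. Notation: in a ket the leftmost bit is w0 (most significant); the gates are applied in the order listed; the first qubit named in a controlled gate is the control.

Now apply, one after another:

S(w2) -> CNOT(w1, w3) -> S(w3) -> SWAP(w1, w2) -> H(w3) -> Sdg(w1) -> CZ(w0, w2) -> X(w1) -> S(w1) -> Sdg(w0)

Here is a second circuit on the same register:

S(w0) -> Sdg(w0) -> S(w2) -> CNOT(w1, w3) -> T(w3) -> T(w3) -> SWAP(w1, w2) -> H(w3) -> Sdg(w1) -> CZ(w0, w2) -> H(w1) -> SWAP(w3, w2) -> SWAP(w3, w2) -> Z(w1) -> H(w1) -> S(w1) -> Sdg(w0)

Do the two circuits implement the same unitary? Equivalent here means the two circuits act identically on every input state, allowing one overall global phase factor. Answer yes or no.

Yes, they are equivalent — the unitaries differ by at most a global phase.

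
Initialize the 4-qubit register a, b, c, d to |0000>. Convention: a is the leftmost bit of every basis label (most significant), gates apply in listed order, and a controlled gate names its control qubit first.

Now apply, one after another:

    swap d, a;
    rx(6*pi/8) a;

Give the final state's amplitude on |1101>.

The final state's coefficient on |1101> equals 0.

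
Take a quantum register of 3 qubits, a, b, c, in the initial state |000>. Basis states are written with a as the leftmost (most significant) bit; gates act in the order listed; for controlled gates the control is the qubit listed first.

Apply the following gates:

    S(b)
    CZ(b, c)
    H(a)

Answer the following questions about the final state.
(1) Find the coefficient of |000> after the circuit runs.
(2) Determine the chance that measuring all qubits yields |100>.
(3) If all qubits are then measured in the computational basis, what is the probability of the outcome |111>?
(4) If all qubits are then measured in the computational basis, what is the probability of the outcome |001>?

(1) The amplitude on |000> is sqrt(2)/2.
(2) The probability of measuring |100> is 1/2.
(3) The probability of measuring |111> is 0.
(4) The probability of measuring |001> is 0.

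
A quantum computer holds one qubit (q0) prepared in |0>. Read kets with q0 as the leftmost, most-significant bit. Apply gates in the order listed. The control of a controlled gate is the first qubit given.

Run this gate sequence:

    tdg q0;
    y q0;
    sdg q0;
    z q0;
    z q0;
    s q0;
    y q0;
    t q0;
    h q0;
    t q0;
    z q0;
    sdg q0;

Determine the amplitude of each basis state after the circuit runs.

After the circuit, the state carries amplitude sqrt(2)/2 on |0>, sqrt(2)*exp(3*I*pi/4)/2 on |1>. Key observation: gates 1-8 undo each other exactly, leaving only the rest of the circuit to track.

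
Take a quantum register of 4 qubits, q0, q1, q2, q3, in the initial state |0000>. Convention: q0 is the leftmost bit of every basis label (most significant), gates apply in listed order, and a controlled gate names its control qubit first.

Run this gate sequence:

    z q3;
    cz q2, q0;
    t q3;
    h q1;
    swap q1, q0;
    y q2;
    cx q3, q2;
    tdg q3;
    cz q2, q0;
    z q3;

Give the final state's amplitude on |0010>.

The final state's coefficient on |0010> equals sqrt(2)*I/2.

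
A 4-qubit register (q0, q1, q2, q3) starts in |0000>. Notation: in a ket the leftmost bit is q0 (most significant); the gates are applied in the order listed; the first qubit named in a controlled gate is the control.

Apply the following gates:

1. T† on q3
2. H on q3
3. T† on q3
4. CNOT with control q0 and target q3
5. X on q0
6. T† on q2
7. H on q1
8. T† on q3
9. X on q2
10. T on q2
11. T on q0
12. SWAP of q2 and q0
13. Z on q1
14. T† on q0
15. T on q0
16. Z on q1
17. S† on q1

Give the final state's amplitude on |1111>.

The amplitude on |1111> is -I/2. Key observation: steps 13-16 multiply out to the identity, so the circuit reduces to the remaining gates.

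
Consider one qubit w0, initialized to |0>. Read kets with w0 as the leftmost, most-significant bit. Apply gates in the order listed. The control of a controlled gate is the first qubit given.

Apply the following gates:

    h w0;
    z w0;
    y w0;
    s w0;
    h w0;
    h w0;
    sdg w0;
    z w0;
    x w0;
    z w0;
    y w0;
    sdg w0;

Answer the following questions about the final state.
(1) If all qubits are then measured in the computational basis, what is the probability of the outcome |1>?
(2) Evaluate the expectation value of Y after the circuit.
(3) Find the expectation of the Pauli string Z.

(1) The probability of measuring |1> is 1/2. Key observation: gates 4-7 undo each other exactly, leaving only the rest of the circuit to track.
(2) The expectation value of Y is 1.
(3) In the final state, Z has expectation 0.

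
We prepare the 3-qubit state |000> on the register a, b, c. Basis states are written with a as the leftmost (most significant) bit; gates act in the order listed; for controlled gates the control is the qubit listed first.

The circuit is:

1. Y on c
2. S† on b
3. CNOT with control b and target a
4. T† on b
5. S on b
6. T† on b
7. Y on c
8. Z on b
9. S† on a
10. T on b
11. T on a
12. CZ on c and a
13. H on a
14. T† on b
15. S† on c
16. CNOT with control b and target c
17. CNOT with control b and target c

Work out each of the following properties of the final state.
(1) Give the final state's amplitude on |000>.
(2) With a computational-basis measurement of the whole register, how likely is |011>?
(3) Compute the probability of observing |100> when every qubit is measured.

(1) The final state's coefficient on |000> equals sqrt(2)/2.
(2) A full measurement returns |011> with probability 0.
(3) A full measurement returns |100> with probability 1/2.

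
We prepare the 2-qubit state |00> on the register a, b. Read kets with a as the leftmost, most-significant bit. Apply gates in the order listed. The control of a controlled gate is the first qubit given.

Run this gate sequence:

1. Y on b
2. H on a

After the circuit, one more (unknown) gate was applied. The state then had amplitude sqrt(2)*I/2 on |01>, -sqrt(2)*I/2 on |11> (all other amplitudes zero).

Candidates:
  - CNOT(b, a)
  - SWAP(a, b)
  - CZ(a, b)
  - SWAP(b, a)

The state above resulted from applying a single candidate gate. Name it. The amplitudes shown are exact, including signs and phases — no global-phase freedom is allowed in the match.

The unique candidate consistent with the amplitudes is CZ(a, b).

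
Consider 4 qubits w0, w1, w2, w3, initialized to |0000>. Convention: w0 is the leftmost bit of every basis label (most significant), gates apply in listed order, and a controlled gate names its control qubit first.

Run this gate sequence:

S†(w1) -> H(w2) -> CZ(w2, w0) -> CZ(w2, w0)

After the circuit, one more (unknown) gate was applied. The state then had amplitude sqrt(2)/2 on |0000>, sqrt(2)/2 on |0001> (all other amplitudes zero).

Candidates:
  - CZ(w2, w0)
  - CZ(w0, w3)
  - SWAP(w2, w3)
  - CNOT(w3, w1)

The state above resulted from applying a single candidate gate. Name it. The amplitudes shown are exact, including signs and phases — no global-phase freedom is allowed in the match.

The unique candidate consistent with the amplitudes is SWAP(w2, w3). Key observation: steps 3-4 multiply out to the identity, so the circuit reduces to the remaining gates.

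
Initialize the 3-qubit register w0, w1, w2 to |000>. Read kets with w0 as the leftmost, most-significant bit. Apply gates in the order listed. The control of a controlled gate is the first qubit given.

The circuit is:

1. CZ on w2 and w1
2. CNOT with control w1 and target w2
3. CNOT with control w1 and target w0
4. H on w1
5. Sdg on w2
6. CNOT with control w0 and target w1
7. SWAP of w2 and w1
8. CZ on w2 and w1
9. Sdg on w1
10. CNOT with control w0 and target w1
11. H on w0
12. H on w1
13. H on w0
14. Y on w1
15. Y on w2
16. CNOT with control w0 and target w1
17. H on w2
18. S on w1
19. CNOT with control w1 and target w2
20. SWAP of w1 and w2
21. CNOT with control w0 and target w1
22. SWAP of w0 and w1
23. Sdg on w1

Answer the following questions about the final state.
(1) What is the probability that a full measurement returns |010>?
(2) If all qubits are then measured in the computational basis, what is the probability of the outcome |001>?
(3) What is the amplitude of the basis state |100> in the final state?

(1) A full measurement returns |010> with probability 0.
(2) A full measurement returns |001> with probability 1/2.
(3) |100> carries amplitude -sqrt(2)/2 in the final state.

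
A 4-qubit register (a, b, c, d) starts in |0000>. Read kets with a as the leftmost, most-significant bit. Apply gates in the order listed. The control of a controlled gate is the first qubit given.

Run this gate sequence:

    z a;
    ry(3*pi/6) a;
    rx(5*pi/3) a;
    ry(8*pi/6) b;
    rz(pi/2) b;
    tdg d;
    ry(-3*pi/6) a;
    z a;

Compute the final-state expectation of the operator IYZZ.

The expectation value of IYZZ is -sqrt(3)/2.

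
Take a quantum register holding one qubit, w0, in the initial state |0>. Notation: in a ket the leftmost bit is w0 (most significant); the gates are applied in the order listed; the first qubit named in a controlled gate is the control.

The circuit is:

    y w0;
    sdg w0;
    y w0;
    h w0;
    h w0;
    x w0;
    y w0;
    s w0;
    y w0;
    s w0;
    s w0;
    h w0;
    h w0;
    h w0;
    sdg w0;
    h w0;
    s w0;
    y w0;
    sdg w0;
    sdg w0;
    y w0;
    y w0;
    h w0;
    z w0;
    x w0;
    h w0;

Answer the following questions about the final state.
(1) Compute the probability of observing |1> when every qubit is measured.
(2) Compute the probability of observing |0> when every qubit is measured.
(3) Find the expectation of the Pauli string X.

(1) The probability of measuring |1> is 1/2.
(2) The probability of measuring |0> is 1/2.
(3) The expectation value of X is -1.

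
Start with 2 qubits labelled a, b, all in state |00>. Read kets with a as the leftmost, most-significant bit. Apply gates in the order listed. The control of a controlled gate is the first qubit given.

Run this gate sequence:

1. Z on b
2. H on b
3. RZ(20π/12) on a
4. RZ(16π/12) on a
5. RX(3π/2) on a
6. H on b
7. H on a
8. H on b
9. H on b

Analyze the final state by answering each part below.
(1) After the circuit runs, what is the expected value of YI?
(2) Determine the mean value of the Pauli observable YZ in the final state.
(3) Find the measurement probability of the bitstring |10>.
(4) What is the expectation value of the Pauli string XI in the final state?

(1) The expectation value of YI is -1.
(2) The observable YZ averages to -1.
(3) The probability of measuring |10> is 1/2.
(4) The expectation value of XI is 0.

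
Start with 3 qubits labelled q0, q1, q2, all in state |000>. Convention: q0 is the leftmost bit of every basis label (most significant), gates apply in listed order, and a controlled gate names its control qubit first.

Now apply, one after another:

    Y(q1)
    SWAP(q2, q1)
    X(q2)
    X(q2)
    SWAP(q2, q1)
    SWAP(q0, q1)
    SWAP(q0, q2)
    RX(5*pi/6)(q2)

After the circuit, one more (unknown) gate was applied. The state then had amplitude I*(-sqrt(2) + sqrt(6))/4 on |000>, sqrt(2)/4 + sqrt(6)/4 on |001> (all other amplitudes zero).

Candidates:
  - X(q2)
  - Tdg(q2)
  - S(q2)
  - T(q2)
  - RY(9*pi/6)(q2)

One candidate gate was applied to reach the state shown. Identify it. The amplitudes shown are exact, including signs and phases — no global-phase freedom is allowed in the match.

The applied gate was X(q2). Key observation: gates 2-5 undo each other exactly, leaving only the rest of the circuit to track.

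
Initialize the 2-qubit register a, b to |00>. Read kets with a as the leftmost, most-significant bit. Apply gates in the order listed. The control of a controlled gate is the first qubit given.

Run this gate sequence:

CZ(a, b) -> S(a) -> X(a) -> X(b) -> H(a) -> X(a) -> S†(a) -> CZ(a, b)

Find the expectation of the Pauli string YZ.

The observable YZ averages to 1.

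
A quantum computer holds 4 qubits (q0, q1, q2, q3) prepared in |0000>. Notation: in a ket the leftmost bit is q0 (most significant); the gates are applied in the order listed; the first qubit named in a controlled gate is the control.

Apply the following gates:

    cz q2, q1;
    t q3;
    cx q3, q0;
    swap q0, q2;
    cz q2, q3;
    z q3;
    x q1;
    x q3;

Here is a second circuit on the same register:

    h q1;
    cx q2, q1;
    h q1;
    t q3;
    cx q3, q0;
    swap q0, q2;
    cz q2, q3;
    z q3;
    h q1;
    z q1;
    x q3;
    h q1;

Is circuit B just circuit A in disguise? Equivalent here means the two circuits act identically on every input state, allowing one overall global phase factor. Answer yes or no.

Yes: on every input state the two circuits agree up to one overall phase factor.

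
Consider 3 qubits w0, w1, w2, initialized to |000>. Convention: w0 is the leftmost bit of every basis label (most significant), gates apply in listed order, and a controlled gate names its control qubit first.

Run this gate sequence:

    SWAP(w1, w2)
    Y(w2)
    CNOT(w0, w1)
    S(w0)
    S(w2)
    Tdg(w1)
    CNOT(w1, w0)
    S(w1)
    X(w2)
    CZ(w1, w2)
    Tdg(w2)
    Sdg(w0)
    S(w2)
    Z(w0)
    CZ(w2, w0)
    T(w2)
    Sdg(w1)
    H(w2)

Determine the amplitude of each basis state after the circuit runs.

After the circuit, the state carries amplitude -sqrt(2)/2 on |000>, -sqrt(2)/2 on |001>, and 0 on every other basis state.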